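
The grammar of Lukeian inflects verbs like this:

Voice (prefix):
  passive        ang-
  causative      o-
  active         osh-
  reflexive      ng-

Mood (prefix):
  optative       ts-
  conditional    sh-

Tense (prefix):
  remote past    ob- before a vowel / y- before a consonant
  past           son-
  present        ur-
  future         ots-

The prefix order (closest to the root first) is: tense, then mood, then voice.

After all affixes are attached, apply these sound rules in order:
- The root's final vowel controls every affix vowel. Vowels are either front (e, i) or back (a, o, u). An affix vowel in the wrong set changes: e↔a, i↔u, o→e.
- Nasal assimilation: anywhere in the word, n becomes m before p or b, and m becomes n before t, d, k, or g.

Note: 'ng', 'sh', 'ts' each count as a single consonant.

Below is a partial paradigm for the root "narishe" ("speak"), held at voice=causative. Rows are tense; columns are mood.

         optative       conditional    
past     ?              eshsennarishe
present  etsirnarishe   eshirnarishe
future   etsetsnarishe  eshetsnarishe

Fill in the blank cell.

Attach tense past son- → sonnarishe.
Attach mood optative ts- → tssonnarishe.
Attach voice causative o- → otssonnarishe.
Apply vowel harmony: otssonnarishe → etssennarishe.
Nasal assimilation: no change.

etssennarishe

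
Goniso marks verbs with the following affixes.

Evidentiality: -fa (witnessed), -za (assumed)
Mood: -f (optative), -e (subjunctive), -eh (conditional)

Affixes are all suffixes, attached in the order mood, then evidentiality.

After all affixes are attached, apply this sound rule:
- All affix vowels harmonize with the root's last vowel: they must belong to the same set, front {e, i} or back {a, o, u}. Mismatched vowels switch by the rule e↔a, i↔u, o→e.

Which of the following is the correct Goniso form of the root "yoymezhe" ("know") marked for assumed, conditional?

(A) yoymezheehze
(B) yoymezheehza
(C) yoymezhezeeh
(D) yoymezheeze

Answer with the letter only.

Attach mood conditional -eh → yoymezheeh.
Attach evidentiality assumed -za → yoymezheehza.
Apply vowel harmony: yoymezheehza → yoymezheehze.
So the correct form is yoymezheehze, option (A).
(D) yoymezheeze is wrong: it uses subjunctive instead of conditional for mood.
(B) yoymezheehza is wrong: it fails to apply the sound rule(s).
(C) yoymezhezeeh is wrong: it has the affixes in the wrong order.

A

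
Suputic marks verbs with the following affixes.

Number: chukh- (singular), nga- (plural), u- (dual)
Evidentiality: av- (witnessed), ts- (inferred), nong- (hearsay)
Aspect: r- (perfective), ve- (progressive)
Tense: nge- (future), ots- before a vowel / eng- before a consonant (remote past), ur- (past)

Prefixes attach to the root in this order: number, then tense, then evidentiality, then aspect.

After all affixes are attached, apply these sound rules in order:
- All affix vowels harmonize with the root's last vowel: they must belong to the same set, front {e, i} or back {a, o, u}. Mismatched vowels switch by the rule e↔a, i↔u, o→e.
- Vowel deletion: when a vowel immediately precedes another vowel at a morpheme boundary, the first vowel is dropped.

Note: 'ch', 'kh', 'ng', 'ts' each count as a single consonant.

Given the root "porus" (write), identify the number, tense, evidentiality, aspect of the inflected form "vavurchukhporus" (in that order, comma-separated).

singular, past, witnessed, progressive

Segment: ve-av-ur-chukh-porus.
number: chukh- → singular.
tense: ur- → past.
evidentiality: av- → witnessed.
aspect: ve- → progressive.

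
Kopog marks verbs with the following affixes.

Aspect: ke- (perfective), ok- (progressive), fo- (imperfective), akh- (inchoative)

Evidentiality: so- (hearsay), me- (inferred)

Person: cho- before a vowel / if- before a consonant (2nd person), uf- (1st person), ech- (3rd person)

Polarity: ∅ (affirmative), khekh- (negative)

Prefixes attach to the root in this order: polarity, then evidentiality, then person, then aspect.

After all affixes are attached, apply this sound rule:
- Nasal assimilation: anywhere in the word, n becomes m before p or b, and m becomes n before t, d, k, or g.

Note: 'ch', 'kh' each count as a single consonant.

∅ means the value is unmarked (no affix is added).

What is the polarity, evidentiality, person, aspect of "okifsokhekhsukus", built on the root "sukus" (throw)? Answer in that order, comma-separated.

Segment: ok-if-so-khekh-sukus.
polarity: khekh- → negative.
evidentiality: so- → hearsay.
person: cho/if- → 2nd person.
aspect: ok- → progressive.

negative, hearsay, 2nd person, progressive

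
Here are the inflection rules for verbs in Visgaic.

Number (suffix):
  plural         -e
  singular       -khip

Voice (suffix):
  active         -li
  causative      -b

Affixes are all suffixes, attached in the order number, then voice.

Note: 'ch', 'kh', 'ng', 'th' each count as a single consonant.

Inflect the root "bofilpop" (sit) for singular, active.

Attach number singular -khip → bofilpopkhip.
Attach voice active -li → bofilpopkhipli.

bofilpopkhipli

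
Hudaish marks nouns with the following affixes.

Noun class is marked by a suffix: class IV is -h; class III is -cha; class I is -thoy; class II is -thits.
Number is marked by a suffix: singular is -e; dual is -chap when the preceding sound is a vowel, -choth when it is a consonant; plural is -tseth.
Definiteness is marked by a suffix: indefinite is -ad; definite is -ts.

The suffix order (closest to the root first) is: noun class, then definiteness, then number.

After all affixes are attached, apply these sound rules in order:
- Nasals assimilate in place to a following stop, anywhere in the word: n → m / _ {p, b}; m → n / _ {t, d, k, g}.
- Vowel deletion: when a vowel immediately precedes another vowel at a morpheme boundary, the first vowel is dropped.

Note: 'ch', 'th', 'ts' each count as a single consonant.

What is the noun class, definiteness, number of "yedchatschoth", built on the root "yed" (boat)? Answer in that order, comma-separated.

class III, definite, dual

Segment: yed-cha-ts-choth.
noun class: -cha → class III.
definiteness: -ts → definite.
number: -chap/choth → dual.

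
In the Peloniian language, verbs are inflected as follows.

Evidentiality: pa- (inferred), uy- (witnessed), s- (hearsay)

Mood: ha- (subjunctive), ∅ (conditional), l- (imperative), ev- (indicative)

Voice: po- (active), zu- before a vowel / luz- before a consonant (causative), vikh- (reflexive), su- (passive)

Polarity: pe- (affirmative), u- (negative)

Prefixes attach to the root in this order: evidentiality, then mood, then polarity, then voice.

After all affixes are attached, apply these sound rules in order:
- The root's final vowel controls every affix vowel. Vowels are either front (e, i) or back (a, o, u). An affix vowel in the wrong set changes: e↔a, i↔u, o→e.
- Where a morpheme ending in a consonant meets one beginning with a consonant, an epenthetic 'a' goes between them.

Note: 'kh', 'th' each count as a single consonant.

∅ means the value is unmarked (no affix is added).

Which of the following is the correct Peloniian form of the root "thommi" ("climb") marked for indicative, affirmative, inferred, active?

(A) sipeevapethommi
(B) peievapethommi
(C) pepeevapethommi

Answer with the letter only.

Attach evidentiality inferred pa- → pathommi.
Attach mood indicative ev- → evpathommi.
Attach polarity affirmative pe- → peevpathommi.
Attach voice active po- → popeevpathommi.
Apply vowel harmony: popeevpathommi → pepeevpethommi.
Apply epenthesis: pepeevpethommi → pepeevapethommi.
So the correct form is pepeevapethommi, option (C).
(A) sipeevapethommi is wrong: it uses passive instead of active for voice.
(B) peievapethommi is wrong: it uses negative instead of affirmative for polarity.

C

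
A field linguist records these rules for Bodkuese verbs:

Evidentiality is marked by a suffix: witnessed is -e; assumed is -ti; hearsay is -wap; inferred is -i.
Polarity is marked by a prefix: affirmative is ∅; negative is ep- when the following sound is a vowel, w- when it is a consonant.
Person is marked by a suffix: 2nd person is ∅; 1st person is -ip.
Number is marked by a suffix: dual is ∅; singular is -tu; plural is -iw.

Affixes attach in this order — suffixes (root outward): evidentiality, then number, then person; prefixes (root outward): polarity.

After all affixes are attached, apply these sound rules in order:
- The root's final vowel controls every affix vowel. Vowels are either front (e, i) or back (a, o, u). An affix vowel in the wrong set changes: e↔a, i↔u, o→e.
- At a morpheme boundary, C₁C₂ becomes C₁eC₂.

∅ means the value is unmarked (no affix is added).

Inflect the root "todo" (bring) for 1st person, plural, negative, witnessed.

Attach evidentiality witnessed -e → todoe.
Attach number plural -iw → todoeiw.
Attach person 1st person -ip → todoeiwip.
Attach polarity negative w- (before consonant 't') → wtodoeiwip.
Apply vowel harmony: wtodoeiwip → wtodoauwup.
Apply epenthesis: wtodoauwup → wetodoauwup.

wetodoauwup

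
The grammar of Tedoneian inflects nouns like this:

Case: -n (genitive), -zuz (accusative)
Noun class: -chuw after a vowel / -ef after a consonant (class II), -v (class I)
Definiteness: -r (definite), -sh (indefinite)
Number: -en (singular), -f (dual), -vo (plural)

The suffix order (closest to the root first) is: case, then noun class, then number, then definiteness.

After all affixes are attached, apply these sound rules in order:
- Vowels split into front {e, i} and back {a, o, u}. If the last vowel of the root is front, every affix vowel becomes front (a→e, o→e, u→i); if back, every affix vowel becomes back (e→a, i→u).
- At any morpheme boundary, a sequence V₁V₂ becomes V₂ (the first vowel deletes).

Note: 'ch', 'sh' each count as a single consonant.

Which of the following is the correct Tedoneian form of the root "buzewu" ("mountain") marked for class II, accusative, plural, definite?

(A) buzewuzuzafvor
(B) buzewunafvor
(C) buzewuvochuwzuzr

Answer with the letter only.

Attach case accusative -zuz → buzewuzuz.
Attach noun class class II -ef (after consonant 'z') → buzewuzuzef.
Attach number plural -vo → buzewuzuzefvo.
Attach definiteness definite -r → buzewuzuzefvor.
Apply vowel harmony: buzewuzuzefvor → buzewuzuzafvor.
Vowel deletion: no change.
So the correct form is buzewuzuzafvor, option (A).
(C) buzewuvochuwzuzr is wrong: it has the affixes in the wrong order.
(B) buzewunafvor is wrong: it uses genitive instead of accusative for case.

A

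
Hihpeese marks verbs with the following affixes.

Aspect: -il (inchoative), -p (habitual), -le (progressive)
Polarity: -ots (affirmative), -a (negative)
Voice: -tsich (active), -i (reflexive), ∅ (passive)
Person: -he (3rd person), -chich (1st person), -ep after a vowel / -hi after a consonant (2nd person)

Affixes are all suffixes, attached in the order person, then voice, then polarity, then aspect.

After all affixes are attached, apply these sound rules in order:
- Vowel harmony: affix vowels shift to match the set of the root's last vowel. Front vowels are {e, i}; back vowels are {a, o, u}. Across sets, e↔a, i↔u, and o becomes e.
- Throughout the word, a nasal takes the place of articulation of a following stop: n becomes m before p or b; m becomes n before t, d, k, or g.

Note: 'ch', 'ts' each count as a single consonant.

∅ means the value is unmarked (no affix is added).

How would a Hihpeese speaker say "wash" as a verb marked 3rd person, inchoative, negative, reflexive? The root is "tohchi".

Attach person 3rd person -he → tohchihe.
Attach voice reflexive -i → tohchihei.
Attach polarity negative -a → tohchiheia.
Attach aspect inchoative -il → tohchiheiail.
Apply vowel harmony: tohchiheiail → tohchiheieil.
Nasal assimilation: no change.

tohchiheieil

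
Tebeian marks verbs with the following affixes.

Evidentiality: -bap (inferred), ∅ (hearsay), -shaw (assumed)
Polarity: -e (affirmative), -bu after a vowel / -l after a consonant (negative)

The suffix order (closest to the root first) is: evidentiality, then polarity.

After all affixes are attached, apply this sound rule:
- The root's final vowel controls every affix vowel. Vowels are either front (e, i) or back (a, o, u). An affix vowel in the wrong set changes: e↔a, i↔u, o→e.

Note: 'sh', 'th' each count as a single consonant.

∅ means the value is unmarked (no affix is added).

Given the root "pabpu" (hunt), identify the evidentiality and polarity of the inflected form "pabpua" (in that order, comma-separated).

Segment: pabpu-e.
evidentiality: ∅ → hearsay.
polarity: -e → affirmative.

hearsay, affirmative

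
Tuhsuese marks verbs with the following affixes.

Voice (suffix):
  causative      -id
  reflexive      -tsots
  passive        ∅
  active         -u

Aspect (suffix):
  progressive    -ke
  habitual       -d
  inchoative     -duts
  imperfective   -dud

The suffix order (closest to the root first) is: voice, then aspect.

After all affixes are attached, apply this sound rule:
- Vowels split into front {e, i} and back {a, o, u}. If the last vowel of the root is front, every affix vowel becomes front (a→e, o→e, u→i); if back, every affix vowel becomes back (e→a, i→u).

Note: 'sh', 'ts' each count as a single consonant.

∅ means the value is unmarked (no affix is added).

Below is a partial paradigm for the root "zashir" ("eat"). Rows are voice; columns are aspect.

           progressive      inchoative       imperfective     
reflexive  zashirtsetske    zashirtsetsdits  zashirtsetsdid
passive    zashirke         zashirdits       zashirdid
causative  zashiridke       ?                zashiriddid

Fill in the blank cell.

zashiriddits

Attach voice causative -id → zashirid.
Attach aspect inchoative -duts → zashiridduts.
Apply vowel harmony: zashiridduts → zashiriddits.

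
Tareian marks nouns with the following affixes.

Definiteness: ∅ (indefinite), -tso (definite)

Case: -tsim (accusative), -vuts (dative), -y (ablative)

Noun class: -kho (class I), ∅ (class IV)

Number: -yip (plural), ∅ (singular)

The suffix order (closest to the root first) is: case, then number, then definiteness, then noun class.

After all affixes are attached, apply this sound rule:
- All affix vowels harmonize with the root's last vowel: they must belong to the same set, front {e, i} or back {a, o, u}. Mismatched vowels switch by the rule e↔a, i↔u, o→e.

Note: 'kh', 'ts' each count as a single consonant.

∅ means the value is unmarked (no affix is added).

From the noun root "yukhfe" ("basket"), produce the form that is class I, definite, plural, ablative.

Attach case ablative -y → yukhfey.
Attach number plural -yip → yukhfeyyip.
Attach definiteness definite -tso → yukhfeyyiptso.
Attach noun class class I -kho → yukhfeyyiptsokho.
Apply vowel harmony: yukhfeyyiptsokho → yukhfeyyiptsekhe.

yukhfeyyiptsekhe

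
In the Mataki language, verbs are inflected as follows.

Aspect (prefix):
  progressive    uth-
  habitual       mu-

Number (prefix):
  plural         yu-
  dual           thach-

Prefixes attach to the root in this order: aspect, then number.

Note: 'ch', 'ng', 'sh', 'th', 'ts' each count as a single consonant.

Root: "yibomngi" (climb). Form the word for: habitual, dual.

thachmuyibomngi

Attach aspect habitual mu- → muyibomngi.
Attach number dual thach- → thachmuyibomngi.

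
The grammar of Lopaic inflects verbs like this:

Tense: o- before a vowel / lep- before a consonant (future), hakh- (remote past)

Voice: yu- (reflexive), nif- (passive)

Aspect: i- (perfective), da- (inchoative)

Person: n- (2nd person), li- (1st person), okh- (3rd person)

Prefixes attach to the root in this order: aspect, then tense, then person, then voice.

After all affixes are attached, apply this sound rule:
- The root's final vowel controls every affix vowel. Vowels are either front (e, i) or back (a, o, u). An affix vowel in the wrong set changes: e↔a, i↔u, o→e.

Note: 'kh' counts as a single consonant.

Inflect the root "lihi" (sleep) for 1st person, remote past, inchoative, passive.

niflihekhdelihi

Attach aspect inchoative da- → dalihi.
Attach tense remote past hakh- → hakhdalihi.
Attach person 1st person li- → lihakhdalihi.
Attach voice passive nif- → niflihakhdalihi.
Apply vowel harmony: niflihakhdalihi → niflihekhdelihi.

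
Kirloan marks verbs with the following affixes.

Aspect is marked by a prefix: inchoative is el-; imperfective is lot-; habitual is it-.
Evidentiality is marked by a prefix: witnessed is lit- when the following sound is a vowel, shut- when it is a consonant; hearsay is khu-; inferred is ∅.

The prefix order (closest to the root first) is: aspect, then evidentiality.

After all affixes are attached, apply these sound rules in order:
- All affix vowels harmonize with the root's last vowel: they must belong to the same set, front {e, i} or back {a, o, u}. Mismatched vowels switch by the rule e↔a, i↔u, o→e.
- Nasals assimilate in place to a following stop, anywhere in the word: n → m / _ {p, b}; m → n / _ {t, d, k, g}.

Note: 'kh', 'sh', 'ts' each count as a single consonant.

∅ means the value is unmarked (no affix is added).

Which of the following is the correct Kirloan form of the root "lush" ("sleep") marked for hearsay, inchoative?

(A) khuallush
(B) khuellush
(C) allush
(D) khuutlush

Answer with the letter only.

Attach aspect inchoative el- → ellush.
Attach evidentiality hearsay khu- → khuellush.
Apply vowel harmony: khuellush → khuallush.
Nasal assimilation: no change.
So the correct form is khuallush, option (A).
(C) allush is wrong: it uses inferred instead of hearsay for evidentiality.
(D) khuutlush is wrong: it uses habitual instead of inchoative for aspect.
(B) khuellush is wrong: it fails to apply the sound rule(s).

A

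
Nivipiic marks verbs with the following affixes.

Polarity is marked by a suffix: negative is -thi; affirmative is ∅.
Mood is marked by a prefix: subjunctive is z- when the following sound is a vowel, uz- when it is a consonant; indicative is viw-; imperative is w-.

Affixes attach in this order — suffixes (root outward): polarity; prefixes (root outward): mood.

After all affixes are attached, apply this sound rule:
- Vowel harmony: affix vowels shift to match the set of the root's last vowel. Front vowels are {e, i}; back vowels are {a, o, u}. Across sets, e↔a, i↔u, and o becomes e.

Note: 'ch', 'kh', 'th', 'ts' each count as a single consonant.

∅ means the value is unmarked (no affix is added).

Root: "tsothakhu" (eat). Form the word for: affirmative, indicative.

vuwtsothakhu

Attach mood indicative viw- → viwtsothakhu.
polarity = affirmative: zero marking, form stays viwtsothakhu.
Apply vowel harmony: viwtsothakhu → vuwtsothakhu.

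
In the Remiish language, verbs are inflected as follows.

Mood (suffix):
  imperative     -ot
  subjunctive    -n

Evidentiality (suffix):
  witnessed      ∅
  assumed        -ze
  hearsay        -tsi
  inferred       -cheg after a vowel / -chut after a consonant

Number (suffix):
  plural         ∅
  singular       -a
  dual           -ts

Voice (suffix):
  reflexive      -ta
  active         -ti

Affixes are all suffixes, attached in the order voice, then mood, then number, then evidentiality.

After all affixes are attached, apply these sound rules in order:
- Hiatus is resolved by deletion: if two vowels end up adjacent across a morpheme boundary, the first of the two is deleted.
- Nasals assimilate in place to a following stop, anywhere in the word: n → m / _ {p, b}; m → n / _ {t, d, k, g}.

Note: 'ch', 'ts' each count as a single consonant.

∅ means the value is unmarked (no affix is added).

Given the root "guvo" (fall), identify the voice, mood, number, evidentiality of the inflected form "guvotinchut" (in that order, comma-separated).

Segment: guvo-ti-n-chut.
voice: -ti → active.
mood: -n → subjunctive.
number: ∅ → plural.
evidentiality: -cheg/chut → inferred.

active, subjunctive, plural, inferred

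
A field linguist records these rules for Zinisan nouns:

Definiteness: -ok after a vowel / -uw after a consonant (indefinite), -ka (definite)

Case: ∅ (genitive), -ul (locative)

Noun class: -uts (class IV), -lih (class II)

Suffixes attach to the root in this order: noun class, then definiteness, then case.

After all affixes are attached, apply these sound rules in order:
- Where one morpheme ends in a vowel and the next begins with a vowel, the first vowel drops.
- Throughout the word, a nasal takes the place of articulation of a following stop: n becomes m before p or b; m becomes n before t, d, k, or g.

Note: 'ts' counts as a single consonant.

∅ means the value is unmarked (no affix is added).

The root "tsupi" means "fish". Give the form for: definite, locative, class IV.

tsuputskul

Attach noun class class IV -uts → tsupiuts.
Attach definiteness definite -ka → tsupiutska.
Attach case locative -ul → tsupiutskaul.
Apply vowel deletion: tsupiutskaul → tsuputskul.
Nasal assimilation: no change.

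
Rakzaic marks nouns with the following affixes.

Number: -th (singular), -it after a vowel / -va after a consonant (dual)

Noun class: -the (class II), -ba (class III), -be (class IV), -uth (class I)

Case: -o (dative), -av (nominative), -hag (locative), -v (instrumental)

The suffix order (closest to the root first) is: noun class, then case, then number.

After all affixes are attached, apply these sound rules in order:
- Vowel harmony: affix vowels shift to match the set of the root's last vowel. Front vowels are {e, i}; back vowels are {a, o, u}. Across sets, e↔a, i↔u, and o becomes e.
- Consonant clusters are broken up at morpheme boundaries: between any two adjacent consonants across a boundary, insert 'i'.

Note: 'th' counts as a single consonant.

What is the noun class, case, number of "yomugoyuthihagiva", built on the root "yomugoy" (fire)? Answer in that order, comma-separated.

class I, locative, dual

Segment: yomugoy-uth-hag-va.
noun class: -uth → class I.
case: -hag → locative.
number: -it/va → dual.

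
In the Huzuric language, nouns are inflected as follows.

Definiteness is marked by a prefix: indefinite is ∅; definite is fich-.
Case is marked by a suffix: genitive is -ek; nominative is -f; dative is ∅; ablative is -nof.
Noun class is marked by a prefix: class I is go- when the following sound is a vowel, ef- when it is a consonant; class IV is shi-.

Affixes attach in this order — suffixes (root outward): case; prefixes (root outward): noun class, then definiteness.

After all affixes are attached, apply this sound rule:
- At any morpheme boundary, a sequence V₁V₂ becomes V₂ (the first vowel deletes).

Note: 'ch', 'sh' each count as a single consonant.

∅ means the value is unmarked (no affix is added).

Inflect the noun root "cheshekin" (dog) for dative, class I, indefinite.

efcheshekin

case = dative: zero marking, form stays cheshekin.
Attach noun class class I ef- (before consonant 'ch') → efcheshekin.
definiteness = indefinite: zero marking, form stays efcheshekin.
Vowel deletion: no change.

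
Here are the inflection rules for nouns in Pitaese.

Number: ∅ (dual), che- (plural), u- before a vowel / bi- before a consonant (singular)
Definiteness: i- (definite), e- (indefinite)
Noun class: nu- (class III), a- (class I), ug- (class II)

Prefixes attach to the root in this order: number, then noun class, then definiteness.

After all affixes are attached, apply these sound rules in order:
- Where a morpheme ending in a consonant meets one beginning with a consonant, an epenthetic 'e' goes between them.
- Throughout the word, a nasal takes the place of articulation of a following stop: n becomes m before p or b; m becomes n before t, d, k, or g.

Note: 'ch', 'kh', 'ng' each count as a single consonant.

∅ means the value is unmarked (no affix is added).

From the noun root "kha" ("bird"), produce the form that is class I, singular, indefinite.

Attach number singular bi- (before consonant 'kh') → bikha.
Attach noun class class I a- → abikha.
Attach definiteness indefinite e- → eabikha.
Epenthesis: no change.
Nasal assimilation: no change.

eabikha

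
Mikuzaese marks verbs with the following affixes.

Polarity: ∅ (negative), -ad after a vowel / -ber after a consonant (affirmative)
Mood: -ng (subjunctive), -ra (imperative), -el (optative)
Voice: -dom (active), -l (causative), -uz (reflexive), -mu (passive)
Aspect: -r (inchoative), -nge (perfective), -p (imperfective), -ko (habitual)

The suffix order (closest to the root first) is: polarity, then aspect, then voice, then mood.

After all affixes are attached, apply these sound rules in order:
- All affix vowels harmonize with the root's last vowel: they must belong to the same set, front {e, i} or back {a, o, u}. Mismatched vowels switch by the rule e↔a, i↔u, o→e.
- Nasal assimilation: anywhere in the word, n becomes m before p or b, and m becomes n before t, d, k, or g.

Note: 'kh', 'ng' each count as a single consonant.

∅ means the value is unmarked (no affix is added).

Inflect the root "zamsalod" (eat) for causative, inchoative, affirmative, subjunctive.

zamsalodbarrlng

Attach polarity affirmative -ber (after consonant 'd') → zamsalodber.
Attach aspect inchoative -r → zamsalodberr.
Attach voice causative -l → zamsalodberrl.
Attach mood subjunctive -ng → zamsalodberrlng.
Apply vowel harmony: zamsalodberrlng → zamsalodbarrlng.
Nasal assimilation: no change.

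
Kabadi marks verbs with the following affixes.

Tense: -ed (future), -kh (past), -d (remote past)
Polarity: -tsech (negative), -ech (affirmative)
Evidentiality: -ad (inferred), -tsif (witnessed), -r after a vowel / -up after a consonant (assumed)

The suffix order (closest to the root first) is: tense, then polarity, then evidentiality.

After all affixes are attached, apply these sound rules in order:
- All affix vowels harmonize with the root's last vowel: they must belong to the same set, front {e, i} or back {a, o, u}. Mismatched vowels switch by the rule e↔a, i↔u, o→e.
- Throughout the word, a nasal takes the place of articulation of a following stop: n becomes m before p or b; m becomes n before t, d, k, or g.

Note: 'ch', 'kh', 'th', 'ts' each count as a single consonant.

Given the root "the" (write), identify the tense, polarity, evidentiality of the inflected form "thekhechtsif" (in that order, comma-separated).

past, affirmative, witnessed

Segment: the-kh-ech-tsif.
tense: -kh → past.
polarity: -ech → affirmative.
evidentiality: -tsif → witnessed.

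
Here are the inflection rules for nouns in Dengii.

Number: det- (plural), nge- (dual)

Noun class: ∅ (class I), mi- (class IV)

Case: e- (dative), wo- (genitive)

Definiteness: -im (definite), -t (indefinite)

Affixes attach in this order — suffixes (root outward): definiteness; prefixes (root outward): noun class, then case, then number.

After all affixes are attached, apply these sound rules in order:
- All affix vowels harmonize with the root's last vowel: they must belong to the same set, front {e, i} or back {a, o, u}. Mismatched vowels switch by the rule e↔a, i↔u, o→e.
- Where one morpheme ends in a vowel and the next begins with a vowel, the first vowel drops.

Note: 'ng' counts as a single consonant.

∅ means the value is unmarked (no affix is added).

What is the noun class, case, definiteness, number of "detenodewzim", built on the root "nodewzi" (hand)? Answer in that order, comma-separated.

class I, dative, definite, plural

Segment: det-e-nodewzi-im.
noun class: ∅ → class I.
case: e- → dative.
definiteness: -im → definite.
number: det- → plural.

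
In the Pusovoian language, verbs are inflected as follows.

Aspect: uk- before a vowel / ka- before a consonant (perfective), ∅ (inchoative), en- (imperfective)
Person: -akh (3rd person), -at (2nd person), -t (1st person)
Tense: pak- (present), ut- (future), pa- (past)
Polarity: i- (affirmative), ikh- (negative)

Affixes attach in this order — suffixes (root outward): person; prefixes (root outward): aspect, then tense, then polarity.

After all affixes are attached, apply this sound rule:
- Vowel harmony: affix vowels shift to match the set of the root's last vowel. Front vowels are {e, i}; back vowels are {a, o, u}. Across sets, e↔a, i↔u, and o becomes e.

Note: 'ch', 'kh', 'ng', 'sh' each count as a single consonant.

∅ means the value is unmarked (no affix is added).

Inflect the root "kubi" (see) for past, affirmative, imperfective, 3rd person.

ipeenkubiekh

Attach aspect imperfective en- → enkubi.
Attach tense past pa- → paenkubi.
Attach person 3rd person -akh → paenkubiakh.
Attach polarity affirmative i- → ipaenkubiakh.
Apply vowel harmony: ipaenkubiakh → ipeenkubiekh.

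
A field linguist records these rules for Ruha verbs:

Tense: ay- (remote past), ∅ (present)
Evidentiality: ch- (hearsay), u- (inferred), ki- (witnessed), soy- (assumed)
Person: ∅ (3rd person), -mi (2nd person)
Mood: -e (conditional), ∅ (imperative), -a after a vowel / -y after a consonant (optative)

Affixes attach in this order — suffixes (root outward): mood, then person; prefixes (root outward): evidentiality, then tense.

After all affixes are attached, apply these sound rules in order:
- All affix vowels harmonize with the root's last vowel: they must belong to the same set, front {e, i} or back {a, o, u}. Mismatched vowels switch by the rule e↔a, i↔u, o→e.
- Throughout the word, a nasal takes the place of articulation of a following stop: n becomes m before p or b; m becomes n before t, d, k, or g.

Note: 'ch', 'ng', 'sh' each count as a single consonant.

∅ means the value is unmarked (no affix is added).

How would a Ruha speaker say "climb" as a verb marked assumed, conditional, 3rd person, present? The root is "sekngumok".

soysekngumoka

Attach evidentiality assumed soy- → soysekngumok.
Attach mood conditional -e → soysekngumoke.
person = 3rd person: zero marking, form stays soysekngumoke.
tense = present: zero marking, form stays soysekngumoke.
Apply vowel harmony: soysekngumoke → soysekngumoka.
Nasal assimilation: no change.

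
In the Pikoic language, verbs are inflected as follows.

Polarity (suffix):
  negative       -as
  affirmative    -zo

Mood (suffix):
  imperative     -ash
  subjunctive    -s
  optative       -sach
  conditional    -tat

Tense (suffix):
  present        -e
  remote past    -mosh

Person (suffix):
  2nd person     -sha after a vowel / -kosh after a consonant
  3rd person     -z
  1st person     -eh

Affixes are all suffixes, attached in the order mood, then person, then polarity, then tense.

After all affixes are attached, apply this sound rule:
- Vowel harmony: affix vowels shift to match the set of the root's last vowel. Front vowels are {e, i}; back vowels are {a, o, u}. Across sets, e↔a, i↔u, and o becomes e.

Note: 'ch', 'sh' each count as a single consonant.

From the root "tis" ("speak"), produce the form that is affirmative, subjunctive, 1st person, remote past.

Attach mood subjunctive -s → tiss.
Attach person 1st person -eh → tisseh.
Attach polarity affirmative -zo → tissehzo.
Attach tense remote past -mosh → tissehzomosh.
Apply vowel harmony: tissehzomosh → tissehzemesh.

tissehzemesh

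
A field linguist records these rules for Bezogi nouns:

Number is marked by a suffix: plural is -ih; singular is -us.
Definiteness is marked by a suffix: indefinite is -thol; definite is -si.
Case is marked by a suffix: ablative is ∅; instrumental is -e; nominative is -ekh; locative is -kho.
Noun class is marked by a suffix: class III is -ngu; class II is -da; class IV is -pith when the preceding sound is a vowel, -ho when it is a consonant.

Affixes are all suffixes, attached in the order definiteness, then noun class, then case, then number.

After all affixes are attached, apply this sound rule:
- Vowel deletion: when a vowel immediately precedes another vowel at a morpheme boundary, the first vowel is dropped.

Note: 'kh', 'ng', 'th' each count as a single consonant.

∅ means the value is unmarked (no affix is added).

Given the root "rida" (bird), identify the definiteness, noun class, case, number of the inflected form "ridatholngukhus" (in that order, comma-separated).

Segment: rida-thol-ngu-kho-us.
definiteness: -thol → indefinite.
noun class: -ngu → class III.
case: -kho → locative.
number: -us → singular.

indefinite, class III, locative, singular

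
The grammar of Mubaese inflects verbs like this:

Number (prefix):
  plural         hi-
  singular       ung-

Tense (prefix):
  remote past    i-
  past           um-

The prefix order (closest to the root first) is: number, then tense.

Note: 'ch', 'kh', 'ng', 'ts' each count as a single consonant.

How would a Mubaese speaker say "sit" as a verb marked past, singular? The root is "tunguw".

umungtunguw

Attach number singular ung- → ungtunguw.
Attach tense past um- → umungtunguw.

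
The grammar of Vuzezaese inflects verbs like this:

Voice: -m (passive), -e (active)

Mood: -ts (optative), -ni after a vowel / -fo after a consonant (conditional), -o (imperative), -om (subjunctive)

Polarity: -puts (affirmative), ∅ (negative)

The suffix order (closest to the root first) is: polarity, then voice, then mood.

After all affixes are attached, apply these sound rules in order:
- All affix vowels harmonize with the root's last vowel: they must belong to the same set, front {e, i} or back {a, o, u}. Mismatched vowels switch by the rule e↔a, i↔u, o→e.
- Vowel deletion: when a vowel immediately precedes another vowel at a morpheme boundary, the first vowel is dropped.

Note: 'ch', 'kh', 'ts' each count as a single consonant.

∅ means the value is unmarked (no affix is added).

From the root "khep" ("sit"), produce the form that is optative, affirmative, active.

Attach polarity affirmative -puts → khepputs.
Attach voice active -e → khepputse.
Attach mood optative -ts → khepputsets.
Apply vowel harmony: khepputsets → kheppitsets.
Vowel deletion: no change.

kheppitsets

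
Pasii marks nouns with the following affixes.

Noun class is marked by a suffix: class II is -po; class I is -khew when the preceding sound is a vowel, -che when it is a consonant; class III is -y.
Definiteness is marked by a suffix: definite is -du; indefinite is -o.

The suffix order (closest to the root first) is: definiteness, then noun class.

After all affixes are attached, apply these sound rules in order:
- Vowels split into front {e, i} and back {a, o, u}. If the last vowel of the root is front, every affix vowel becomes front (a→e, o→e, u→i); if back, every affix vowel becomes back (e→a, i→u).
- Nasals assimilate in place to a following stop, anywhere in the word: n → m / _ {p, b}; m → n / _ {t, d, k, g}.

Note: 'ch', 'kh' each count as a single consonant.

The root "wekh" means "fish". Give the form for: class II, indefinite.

Attach definiteness indefinite -o → wekho.
Attach noun class class II -po → wekhopo.
Apply vowel harmony: wekhopo → wekhepe.
Nasal assimilation: no change.

wekhepe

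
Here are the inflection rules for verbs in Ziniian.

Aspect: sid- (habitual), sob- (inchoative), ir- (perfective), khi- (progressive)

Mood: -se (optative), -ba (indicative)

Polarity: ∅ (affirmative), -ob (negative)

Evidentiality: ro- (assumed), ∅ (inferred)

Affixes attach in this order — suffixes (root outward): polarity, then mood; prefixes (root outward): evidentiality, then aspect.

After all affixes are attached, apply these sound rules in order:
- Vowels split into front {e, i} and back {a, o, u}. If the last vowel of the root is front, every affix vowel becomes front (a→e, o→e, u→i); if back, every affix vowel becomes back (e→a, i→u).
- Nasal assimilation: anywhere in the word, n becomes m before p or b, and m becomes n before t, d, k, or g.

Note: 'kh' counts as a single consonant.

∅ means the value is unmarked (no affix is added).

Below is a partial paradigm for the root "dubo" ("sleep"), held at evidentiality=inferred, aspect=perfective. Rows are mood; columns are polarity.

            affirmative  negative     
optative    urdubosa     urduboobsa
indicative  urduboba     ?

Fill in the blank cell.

Attach polarity negative -ob → duboob.
evidentiality = inferred: zero marking, form stays duboob.
Attach mood indicative -ba → duboobba.
Attach aspect perfective ir- → irduboobba.
Apply vowel harmony: irduboobba → urduboobba.
Nasal assimilation: no change.

urduboobba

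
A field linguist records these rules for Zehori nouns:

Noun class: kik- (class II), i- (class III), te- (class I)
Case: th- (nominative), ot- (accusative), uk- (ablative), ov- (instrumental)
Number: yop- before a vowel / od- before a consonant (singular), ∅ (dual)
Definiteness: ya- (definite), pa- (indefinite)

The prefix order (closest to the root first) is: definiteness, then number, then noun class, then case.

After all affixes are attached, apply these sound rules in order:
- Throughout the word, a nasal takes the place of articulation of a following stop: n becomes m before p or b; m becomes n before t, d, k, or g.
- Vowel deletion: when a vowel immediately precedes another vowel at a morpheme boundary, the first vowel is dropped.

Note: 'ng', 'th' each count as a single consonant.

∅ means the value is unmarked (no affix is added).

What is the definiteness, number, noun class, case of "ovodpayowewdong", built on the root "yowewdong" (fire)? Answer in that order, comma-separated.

indefinite, singular, class III, instrumental

Segment: ov-i-od-pa-yowewdong.
definiteness: pa- → indefinite.
number: yop/od- → singular.
noun class: i- → class III.
case: ov- → instrumental.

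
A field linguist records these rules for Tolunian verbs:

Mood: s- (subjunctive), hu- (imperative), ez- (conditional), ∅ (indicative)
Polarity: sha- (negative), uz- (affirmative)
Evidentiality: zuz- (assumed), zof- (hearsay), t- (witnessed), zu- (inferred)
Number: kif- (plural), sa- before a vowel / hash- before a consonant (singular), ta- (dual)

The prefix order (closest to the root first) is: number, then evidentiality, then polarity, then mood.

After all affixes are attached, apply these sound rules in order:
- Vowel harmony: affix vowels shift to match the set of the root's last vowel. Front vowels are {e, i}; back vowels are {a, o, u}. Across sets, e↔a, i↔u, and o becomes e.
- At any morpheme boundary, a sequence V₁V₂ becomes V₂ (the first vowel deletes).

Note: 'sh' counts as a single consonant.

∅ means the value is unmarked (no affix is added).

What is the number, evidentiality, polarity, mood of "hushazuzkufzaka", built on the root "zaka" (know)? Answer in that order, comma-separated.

Segment: hu-sha-zuz-kif-zaka.
number: kif- → plural.
evidentiality: zuz- → assumed.
polarity: sha- → negative.
mood: hu- → imperative.

plural, assumed, negative, imperative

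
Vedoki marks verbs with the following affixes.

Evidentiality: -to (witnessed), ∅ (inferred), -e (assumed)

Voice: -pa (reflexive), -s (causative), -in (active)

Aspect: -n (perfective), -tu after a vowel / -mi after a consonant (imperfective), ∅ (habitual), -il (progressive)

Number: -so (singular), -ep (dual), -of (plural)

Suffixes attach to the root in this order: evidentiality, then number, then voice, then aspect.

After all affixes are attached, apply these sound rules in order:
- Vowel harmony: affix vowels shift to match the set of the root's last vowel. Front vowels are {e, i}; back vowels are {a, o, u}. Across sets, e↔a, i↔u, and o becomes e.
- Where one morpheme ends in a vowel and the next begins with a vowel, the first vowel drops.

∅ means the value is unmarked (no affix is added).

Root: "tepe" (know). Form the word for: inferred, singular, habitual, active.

evidentiality = inferred: zero marking, form stays tepe.
Attach number singular -so → tepeso.
Attach voice active -in → tepesoin.
aspect = habitual: zero marking, form stays tepesoin.
Apply vowel harmony: tepesoin → tepesein.
Apply vowel deletion: tepesein → tepesin.

tepesin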